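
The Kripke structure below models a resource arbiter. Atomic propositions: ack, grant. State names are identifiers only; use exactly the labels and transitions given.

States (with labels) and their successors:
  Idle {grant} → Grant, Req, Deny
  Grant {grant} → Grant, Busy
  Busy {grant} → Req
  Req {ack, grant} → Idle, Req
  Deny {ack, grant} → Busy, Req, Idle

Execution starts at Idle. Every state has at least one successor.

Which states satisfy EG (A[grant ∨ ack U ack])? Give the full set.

{Busy, Req, Deny}

States satisfying A[grant ∨ ack U ack]: {Busy, Req, Deny}.
States satisfying EG (A[grant ∨ ack U ack]): {Busy, Req, Deny}.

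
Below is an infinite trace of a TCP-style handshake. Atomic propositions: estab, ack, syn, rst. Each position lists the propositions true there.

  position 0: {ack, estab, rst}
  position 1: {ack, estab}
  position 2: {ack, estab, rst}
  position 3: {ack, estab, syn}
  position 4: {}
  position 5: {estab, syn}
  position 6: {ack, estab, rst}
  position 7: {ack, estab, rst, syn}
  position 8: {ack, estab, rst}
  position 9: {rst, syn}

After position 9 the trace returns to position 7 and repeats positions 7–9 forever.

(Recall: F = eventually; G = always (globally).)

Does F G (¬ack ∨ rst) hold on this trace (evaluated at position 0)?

Yes

G (¬ack ∨ rst) holds at position 4, which is reachable from 0, so F G (¬ack ∨ rst) holds.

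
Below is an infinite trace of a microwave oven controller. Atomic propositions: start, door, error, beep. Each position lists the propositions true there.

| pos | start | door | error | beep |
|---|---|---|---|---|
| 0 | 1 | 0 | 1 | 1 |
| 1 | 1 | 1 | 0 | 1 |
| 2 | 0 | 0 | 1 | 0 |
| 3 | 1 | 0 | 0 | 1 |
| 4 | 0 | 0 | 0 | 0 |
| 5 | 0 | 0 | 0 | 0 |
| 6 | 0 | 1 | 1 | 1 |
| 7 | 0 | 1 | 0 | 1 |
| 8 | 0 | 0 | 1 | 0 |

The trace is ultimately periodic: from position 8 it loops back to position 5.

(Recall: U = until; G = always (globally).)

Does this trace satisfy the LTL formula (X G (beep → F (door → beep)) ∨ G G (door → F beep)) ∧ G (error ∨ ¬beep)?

No

error ∨ ¬beep must hold at every position from 0 onward. It fails at position 1, so G (error ∨ ¬beep) is false.
At position 0: X G (beep → F (door → beep)) ∨ G G (door → F beep) is true; G (error ∨ ¬beep) is false; so (X G (beep → F (door → beep)) ∨ G G (door → F beep)) ∧ G (error ∨ ¬beep) is false.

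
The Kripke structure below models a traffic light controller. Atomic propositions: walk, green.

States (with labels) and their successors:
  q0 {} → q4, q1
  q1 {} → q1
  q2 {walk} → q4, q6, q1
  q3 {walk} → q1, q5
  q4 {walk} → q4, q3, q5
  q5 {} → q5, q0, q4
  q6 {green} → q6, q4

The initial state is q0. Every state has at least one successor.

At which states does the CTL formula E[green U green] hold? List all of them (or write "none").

{q6}

States satisfying green: {q6}.
States satisfying E[green U green]: {q6}.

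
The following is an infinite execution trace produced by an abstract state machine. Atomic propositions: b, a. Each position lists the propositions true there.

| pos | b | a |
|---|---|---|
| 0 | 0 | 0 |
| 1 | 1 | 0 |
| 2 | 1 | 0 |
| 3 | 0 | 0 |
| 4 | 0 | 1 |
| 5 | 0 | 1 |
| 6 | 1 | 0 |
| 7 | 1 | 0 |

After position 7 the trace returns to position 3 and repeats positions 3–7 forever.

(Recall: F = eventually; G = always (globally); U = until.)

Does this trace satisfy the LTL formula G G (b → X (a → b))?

Satisfied

G (b → X (a → b)) holds at every position 0..7, and those are all positions ever visited, so G G (b → X (a → b)) holds.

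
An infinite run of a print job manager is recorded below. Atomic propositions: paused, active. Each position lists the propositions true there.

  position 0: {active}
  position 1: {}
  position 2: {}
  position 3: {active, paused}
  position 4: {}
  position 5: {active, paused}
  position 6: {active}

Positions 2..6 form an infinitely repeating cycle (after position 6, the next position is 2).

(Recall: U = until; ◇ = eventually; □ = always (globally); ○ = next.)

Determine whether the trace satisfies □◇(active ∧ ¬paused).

◇(active ∧ ¬paused) holds at every position 0..6, and those are all positions ever visited, so □◇(active ∧ ¬paused) holds.

Satisfied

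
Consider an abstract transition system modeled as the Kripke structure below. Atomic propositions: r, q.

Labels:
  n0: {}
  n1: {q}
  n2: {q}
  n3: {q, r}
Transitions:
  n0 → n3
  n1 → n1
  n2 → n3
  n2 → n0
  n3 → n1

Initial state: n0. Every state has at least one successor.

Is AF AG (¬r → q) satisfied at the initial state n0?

States satisfying AG (¬r → q): {n1, n3}.
States satisfying AF AG (¬r → q): {n0, n1, n2, n3}.
n0 ∈ Sat(AF AG (¬r → q)).

Yes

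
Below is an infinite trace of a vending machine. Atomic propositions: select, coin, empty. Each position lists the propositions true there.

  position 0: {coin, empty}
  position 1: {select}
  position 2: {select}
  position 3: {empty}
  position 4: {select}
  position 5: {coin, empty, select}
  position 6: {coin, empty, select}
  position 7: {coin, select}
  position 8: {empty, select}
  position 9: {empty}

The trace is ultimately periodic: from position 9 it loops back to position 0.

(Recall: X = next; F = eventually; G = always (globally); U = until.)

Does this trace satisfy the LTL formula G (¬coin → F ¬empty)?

¬coin → F ¬empty holds at every position 0..9, and those are all positions ever visited, so G (¬coin → F ¬empty) holds.
Positions where ¬coin holds: 1, 2, 3, 4, 8, 9.
Check F ¬empty at each: 1→ok, 2→ok, 3→ok, 4→ok, 8→ok, 9→ok.

Satisfied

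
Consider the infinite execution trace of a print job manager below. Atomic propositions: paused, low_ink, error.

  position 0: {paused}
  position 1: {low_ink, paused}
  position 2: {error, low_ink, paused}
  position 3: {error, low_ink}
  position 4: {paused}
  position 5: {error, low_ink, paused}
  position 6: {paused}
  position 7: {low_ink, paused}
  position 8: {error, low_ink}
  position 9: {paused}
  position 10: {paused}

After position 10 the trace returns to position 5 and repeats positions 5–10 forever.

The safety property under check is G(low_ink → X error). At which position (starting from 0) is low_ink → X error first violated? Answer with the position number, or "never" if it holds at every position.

3

Check low_ink → X error at each position in order: 0 ✓, 1 ✓, 2 ✓.
At position 3 the labels are {error, low_ink} and the next position 4 has {paused}, so low_ink → X error is false there. This is the first violation.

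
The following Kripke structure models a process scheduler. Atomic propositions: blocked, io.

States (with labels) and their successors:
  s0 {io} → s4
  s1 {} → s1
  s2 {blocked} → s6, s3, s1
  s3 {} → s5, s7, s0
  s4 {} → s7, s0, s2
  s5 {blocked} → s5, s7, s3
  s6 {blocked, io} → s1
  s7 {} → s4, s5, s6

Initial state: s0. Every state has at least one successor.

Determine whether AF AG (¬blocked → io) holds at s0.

States satisfying AG (¬blocked → io): ∅.
States satisfying AF AG (¬blocked → io): ∅.
There is a path from s0 along which AG (¬blocked → io) never holds.
s0 ∉ Sat(AF AG (¬blocked → io)).

No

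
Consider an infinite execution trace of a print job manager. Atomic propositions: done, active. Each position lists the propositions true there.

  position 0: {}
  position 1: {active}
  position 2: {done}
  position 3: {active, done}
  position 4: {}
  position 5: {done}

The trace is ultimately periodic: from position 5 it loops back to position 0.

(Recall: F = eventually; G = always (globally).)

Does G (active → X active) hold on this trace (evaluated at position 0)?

Does not hold

active → X active must hold at every position from 0 onward. It fails at position 1, so G (active → X active) is false.
Positions where active holds: 1, 3.
Check X active at each: 1→fails, 3→fails.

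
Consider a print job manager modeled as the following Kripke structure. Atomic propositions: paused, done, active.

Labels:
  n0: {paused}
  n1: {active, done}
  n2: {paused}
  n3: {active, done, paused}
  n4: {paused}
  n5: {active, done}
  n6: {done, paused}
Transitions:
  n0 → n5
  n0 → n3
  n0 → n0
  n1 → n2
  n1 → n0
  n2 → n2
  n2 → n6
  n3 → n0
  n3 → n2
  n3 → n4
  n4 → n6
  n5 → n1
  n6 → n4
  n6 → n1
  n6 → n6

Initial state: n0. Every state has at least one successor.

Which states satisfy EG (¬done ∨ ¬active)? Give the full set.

{n0, n2, n4, n6}

States satisfying ¬done ∨ ¬active: {n0, n2, n4, n6}.
States satisfying EG (¬done ∨ ¬active): {n0, n2, n4, n6}.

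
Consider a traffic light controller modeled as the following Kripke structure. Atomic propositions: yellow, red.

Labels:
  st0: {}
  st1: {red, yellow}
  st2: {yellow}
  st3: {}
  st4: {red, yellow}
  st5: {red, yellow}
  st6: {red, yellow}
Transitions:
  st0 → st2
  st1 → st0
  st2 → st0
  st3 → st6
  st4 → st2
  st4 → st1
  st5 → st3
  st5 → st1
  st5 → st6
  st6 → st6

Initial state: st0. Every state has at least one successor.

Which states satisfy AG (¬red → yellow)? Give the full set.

{st6}

States satisfying ¬red → yellow: {st1, st2, st4, st5, st6}.
States satisfying AG (¬red → yellow): {st6}.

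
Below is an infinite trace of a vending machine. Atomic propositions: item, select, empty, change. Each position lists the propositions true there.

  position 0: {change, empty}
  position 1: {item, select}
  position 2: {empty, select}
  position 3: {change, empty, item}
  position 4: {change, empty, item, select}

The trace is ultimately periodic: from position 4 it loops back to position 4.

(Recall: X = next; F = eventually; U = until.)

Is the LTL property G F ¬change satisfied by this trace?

F ¬change must hold at every position from 0 onward. It fails at position 3, so G F ¬change is false.

No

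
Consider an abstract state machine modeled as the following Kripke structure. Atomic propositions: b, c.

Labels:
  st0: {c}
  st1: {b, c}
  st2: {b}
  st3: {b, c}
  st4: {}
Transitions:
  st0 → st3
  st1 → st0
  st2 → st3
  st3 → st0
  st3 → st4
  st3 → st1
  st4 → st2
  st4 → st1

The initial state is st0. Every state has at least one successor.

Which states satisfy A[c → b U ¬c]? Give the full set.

States satisfying c → b: {st1, st2, st3, st4}.
States satisfying ¬c: {st2, st4}.
States satisfying A[c → b U ¬c]: {st2, st4}.

{st2, st4}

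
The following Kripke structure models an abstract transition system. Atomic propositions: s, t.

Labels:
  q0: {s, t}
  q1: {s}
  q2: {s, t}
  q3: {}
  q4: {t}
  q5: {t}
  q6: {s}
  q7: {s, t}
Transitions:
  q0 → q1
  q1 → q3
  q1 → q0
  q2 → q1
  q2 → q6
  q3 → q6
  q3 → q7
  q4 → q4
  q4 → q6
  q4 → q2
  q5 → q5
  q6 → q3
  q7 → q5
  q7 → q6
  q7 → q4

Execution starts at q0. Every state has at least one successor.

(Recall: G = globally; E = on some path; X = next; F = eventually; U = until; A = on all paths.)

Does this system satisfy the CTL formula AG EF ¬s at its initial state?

States satisfying EF ¬s: {q0, q1, q2, q3, q4, q5, q6, q7}.
States satisfying AG EF ¬s: {q0, q1, q2, q3, q4, q5, q6, q7}.
Every state reachable from q0 satisfies EF ¬s.
q0 ∈ Sat(AG EF ¬s).

Holds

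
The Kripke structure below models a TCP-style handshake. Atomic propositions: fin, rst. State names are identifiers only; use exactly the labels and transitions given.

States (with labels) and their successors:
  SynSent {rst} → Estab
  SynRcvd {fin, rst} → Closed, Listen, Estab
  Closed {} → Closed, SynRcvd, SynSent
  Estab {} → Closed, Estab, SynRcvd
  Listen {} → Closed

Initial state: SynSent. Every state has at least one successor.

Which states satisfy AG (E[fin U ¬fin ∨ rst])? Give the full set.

{SynSent, SynRcvd, Closed, Estab, Listen}

States satisfying E[fin U ¬fin ∨ rst]: {SynSent, SynRcvd, Closed, Estab, Listen}.
States satisfying AG (E[fin U ¬fin ∨ rst]): {SynSent, SynRcvd, Closed, Estab, Listen}.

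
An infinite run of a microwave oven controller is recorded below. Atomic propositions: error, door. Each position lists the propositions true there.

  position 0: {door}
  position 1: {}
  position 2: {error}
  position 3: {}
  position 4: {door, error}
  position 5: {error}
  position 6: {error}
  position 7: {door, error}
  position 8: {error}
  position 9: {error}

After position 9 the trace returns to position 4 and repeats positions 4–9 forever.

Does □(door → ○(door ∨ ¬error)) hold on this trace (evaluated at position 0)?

Violated

door → ○(door ∨ ¬error) must hold at every position from 0 onward. It fails at position 4, so □(door → ○(door ∨ ¬error)) is false.
Positions where door holds: 0, 4, 7.
Check ○(door ∨ ¬error) at each: 0→ok, 4→fails, 7→fails.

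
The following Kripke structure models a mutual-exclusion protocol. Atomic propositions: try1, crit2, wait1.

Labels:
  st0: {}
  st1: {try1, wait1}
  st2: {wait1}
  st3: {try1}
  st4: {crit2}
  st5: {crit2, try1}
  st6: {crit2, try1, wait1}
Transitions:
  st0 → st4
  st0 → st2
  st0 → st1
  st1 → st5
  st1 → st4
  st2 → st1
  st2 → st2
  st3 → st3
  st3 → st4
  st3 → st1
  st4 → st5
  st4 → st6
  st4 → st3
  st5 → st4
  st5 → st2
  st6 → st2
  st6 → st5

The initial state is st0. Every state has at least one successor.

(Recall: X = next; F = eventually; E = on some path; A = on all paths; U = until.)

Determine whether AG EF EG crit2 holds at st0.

Satisfied

States satisfying EF EG crit2: {st0, st1, st2, st3, st4, st5, st6}.
States satisfying AG EF EG crit2: {st0, st1, st2, st3, st4, st5, st6}.
Every state reachable from st0 satisfies EF EG crit2.
st0 ∈ Sat(AG EF EG crit2).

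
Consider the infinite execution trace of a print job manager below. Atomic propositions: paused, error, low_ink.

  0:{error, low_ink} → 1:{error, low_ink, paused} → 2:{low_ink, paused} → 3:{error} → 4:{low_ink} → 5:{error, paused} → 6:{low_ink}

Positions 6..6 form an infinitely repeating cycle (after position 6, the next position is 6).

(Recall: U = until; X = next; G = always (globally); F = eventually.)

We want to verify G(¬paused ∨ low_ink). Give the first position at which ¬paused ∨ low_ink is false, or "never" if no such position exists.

Check ¬paused ∨ low_ink at each position in order: 0 ✓, 1 ✓, 2 ✓, 3 ✓, 4 ✓.
At position 5 the labels are {error, paused}, so ¬paused ∨ low_ink is false there. This is the first violation.

5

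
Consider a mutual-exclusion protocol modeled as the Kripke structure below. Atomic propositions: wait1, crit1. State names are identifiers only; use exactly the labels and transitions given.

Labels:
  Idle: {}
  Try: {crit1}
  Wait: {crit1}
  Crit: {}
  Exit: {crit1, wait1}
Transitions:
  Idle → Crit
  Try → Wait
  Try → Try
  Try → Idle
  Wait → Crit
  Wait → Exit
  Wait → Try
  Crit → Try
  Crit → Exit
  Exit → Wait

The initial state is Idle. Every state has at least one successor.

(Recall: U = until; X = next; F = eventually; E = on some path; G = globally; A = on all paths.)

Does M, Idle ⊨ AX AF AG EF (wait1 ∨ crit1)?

States satisfying AF AG EF (wait1 ∨ crit1): {Idle, Try, Wait, Crit, Exit}.
States satisfying AX AF AG EF (wait1 ∨ crit1): {Idle, Try, Wait, Crit, Exit}.
Idle ∈ Sat(AX AF AG EF (wait1 ∨ crit1)).

Yes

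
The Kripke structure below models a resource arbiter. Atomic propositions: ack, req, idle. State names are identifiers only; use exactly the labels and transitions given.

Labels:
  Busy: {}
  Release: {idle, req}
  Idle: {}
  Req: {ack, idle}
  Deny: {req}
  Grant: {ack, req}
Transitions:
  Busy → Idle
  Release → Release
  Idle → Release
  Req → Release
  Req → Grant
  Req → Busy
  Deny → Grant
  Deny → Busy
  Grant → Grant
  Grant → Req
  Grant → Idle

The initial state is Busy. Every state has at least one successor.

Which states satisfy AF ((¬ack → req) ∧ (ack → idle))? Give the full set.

{Busy, Release, Idle, Req, Deny}

States satisfying (¬ack → req) ∧ (ack → idle): {Release, Req, Deny}.
States satisfying AF ((¬ack → req) ∧ (ack → idle)): {Busy, Release, Idle, Req, Deny}.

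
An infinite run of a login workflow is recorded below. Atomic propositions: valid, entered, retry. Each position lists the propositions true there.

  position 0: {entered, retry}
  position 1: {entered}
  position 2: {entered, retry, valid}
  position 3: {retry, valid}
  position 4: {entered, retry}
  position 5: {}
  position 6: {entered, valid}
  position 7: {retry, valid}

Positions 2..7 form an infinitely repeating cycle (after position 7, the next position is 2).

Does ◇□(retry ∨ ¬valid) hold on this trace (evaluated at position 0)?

Violated

□(retry ∨ ¬valid) is false at every position 0..7, so it never becomes true and ◇□(retry ∨ ¬valid) fails.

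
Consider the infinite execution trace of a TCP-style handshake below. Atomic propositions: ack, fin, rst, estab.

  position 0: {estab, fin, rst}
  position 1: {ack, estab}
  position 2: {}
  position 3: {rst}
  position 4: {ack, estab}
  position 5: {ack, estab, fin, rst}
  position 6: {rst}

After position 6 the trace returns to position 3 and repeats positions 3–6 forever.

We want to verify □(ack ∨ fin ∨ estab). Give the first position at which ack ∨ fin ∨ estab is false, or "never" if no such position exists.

2

Check ack ∨ fin ∨ estab at each position in order: 0 ✓, 1 ✓.
At position 2 the labels are {}, so ack ∨ fin ∨ estab is false there. This is the first violation.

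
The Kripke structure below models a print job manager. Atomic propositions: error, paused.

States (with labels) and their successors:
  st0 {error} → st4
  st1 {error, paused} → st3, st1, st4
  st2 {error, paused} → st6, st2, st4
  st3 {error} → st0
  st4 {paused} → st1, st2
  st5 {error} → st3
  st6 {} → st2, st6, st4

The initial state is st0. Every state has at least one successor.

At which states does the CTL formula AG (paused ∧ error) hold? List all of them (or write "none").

none

States satisfying paused ∧ error: {st1, st2}.
States satisfying AG (paused ∧ error): ∅.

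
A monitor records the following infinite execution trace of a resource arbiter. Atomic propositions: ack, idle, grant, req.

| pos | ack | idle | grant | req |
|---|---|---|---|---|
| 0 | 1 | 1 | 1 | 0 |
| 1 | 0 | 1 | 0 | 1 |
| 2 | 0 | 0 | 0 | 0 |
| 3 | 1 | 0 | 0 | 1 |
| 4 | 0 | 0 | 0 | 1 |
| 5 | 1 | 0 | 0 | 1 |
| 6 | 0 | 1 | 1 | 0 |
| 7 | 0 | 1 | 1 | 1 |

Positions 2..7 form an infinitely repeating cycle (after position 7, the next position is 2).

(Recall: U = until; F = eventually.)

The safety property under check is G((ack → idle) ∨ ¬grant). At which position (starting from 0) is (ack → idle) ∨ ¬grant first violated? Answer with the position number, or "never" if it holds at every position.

(ack → idle) ∨ ¬grant holds at every position 0..7, and those are all the positions the trace ever visits, so the invariant G((ack → idle) ∨ ¬grant) is never violated.

never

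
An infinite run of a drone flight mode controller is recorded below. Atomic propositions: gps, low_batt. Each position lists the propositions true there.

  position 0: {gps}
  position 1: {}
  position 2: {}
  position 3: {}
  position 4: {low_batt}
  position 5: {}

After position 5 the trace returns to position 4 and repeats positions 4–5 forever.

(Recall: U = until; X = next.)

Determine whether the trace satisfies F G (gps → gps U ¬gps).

Satisfied

G (gps → gps U ¬gps) holds at position 0, which is reachable from 0, so F G (gps → gps U ¬gps) holds.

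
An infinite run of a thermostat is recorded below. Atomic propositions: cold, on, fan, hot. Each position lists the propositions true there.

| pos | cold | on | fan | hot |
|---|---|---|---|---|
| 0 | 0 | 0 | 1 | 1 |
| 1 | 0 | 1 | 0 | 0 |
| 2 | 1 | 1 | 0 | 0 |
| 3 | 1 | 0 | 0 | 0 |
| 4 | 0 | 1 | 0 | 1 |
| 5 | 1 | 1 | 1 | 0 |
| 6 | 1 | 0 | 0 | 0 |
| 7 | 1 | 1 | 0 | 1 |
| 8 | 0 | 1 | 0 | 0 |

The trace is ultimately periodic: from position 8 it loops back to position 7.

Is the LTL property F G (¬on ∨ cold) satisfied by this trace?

No

G (¬on ∨ cold) is false at every position 0..8, so it never becomes true and F G (¬on ∨ cold) fails.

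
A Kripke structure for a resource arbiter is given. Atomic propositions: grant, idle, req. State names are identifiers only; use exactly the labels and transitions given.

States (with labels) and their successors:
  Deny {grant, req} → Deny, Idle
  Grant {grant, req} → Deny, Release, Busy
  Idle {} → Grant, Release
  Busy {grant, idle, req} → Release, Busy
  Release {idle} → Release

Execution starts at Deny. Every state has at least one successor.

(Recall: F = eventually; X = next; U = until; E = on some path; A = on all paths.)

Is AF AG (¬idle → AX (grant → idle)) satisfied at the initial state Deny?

States satisfying AG (¬idle → AX (grant → idle)): {Busy, Release}.
States satisfying AF AG (¬idle → AX (grant → idle)): {Busy, Release}.
There is a path from Deny along which AG (¬idle → AX (grant → idle)) never holds.
Deny ∉ Sat(AF AG (¬idle → AX (grant → idle))).

No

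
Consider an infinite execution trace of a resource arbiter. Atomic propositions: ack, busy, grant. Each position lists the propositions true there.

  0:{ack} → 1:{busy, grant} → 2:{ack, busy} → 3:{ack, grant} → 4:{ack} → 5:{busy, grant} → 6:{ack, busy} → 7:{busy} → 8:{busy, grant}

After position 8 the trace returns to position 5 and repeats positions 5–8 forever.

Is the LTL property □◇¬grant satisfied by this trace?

◇¬grant holds at every position 0..8, and those are all positions ever visited, so □◇¬grant holds.

Holds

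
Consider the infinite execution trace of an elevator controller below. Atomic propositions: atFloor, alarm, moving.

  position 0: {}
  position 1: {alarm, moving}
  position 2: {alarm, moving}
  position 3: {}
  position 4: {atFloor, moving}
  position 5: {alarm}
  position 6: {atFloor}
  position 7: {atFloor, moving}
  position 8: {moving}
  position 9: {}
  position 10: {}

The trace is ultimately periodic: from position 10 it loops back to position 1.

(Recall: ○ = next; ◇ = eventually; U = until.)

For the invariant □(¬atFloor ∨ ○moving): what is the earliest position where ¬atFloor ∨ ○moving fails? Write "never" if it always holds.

Check ¬atFloor ∨ ○moving at each position in order: 0 ✓, 1 ✓, 2 ✓, 3 ✓.
At position 4 the labels are {atFloor, moving} and the next position 5 has {alarm}, so ¬atFloor ∨ ○moving is false there. This is the first violation.

4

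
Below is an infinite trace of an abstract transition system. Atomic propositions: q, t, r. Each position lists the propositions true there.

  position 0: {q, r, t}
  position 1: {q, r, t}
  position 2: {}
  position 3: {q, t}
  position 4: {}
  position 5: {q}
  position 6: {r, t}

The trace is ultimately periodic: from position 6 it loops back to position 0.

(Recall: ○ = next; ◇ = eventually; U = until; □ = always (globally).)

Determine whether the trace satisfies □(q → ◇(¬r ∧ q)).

Yes

q → ◇(¬r ∧ q) holds at every position 0..6, and those are all positions ever visited, so □(q → ◇(¬r ∧ q)) holds.
Positions where q holds: 0, 1, 3, 5.
Check ◇(¬r ∧ q) at each: 0→ok, 1→ok, 3→ok, 5→ok.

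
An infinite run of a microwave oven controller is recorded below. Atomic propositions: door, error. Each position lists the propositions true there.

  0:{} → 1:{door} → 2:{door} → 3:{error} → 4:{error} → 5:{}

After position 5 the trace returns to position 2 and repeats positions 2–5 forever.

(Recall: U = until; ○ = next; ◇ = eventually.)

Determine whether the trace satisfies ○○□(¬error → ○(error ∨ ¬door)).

The position after 0 is 1; ○□(¬error → ○(error ∨ ¬door)) is false there.

Does not hold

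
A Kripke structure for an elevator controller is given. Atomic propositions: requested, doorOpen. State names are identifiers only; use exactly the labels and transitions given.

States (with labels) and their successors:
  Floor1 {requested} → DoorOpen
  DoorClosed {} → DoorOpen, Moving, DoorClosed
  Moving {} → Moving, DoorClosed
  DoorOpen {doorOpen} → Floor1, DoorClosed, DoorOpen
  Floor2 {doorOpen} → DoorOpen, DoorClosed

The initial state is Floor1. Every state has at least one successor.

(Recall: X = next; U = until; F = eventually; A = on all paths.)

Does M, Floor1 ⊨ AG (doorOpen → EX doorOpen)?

States satisfying doorOpen → EX doorOpen: {Floor1, DoorClosed, Moving, DoorOpen, Floor2}.
States satisfying AG (doorOpen → EX doorOpen): {Floor1, DoorClosed, Moving, DoorOpen, Floor2}.
Every state reachable from Floor1 satisfies doorOpen → EX doorOpen.
Floor1 ∈ Sat(AG (doorOpen → EX doorOpen)).

Yes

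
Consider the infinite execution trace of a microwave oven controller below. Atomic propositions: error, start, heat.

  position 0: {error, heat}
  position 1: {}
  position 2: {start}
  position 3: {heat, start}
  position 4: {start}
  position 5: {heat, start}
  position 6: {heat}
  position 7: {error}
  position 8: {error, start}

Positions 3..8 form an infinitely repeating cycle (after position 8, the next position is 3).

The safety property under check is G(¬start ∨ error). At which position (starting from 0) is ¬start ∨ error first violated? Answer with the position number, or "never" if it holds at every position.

2

Check ¬start ∨ error at each position in order: 0 ✓, 1 ✓.
At position 2 the labels are {start}, so ¬start ∨ error is false there. This is the first violation.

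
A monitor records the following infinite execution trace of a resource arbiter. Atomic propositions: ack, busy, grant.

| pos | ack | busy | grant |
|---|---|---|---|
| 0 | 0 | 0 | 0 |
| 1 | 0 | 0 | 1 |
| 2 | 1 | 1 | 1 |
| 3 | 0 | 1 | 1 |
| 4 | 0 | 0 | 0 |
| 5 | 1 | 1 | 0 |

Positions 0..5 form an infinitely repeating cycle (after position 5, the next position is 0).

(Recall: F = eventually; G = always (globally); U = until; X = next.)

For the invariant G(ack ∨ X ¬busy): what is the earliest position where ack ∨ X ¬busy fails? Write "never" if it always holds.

Check ack ∨ X ¬busy at each position in order: 0 ✓.
At position 1 the labels are {grant} and the next position 2 has {ack, busy, grant}, so ack ∨ X ¬busy is false there. This is the first violation.

1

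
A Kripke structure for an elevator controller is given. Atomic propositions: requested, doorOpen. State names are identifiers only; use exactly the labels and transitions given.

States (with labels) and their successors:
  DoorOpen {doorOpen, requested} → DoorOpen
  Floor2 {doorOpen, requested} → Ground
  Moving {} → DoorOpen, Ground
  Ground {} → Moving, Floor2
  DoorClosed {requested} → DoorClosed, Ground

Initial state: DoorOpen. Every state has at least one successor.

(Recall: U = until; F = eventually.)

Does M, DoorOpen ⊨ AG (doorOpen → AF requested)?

Satisfied

States satisfying doorOpen → AF requested: {DoorOpen, Floor2, Moving, Ground, DoorClosed}.
States satisfying AG (doorOpen → AF requested): {DoorOpen, Floor2, Moving, Ground, DoorClosed}.
Every state reachable from DoorOpen satisfies doorOpen → AF requested.
DoorOpen ∈ Sat(AG (doorOpen → AF requested)).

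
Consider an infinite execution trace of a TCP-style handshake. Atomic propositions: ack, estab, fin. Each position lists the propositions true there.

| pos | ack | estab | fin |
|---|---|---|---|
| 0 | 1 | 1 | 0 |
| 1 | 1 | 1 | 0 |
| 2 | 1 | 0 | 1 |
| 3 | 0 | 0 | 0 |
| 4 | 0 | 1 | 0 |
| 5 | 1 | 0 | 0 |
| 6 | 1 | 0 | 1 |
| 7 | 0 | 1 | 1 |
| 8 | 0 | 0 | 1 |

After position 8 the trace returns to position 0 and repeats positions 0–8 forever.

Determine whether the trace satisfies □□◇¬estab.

□◇¬estab holds at every position 0..8, and those are all positions ever visited, so □□◇¬estab holds.

Satisfied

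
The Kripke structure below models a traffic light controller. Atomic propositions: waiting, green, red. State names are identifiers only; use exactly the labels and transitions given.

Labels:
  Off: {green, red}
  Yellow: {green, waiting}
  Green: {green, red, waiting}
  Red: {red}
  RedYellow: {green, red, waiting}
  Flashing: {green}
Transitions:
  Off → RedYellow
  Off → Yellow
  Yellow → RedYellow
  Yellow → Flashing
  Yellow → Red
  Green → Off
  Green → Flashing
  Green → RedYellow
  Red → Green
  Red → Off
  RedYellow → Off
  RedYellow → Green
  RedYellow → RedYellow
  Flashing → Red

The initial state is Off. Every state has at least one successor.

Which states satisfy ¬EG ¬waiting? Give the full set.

{Off, Yellow, Green, Red, RedYellow, Flashing}

States satisfying ¬waiting: {Off, Red, Flashing}.
States satisfying EG ¬waiting: ∅.
States satisfying ¬EG ¬waiting: {Off, Yellow, Green, Red, RedYellow, Flashing}.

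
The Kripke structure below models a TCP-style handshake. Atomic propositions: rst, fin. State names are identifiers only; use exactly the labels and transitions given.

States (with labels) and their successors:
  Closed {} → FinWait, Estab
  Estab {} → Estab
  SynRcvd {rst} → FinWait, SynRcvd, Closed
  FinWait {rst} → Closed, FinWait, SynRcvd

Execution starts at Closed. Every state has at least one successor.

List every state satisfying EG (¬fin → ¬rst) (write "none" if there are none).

{Closed, Estab}

States satisfying ¬fin → ¬rst: {Closed, Estab}.
States satisfying EG (¬fin → ¬rst): {Closed, Estab}.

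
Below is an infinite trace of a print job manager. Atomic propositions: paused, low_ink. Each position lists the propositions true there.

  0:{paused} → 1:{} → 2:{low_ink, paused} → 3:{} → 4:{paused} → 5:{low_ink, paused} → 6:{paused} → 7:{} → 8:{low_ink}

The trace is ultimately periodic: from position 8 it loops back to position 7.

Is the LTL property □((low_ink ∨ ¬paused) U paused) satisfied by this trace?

No

(low_ink ∨ ¬paused) U paused must hold at every position from 0 onward. It fails at position 7, so □((low_ink ∨ ¬paused) U paused) is false.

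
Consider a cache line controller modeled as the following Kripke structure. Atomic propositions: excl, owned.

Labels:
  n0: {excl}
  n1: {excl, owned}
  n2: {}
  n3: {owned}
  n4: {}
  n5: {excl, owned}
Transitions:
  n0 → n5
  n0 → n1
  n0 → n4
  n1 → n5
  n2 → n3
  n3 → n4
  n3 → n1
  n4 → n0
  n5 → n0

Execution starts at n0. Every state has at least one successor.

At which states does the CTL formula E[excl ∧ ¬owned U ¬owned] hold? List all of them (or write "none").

States satisfying excl ∧ ¬owned: {n0}.
States satisfying ¬owned: {n0, n2, n4}.
States satisfying E[excl ∧ ¬owned U ¬owned]: {n0, n2, n4}.

{n0, n2, n4}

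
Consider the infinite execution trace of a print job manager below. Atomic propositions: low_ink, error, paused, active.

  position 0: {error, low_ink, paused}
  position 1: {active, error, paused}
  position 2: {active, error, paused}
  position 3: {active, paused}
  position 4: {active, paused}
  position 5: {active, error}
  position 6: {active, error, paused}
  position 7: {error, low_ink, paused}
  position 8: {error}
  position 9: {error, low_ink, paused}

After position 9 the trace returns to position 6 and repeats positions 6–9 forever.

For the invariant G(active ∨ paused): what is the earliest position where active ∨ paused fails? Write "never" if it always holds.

Check active ∨ paused at each position in order: 0 ✓, 1 ✓, 2 ✓, 3 ✓, 4 ✓, 5 ✓, 6 ✓, 7 ✓.
At position 8 the labels are {error}, so active ∨ paused is false there. This is the first violation.

8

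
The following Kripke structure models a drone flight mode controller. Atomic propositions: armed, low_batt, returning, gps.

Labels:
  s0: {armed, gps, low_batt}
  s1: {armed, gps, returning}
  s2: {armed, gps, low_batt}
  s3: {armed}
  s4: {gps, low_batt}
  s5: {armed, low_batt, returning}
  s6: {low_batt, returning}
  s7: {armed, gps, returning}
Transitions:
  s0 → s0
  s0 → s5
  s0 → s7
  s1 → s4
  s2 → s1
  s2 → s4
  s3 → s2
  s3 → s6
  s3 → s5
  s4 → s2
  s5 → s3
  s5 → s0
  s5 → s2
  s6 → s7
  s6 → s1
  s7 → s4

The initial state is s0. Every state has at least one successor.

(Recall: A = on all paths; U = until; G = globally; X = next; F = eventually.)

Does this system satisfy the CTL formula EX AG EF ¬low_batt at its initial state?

Holds

States satisfying AG EF ¬low_batt: {s0, s1, s2, s3, s4, s5, s6, s7}.
States satisfying EX AG EF ¬low_batt: {s0, s1, s2, s3, s4, s5, s6, s7}.
s0 ∈ Sat(EX AG EF ¬low_batt).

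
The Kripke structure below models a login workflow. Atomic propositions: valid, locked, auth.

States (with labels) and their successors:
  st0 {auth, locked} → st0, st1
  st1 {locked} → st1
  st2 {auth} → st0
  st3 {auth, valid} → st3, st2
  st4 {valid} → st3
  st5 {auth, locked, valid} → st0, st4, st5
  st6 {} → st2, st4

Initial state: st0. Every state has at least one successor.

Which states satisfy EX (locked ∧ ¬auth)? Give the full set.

States satisfying locked ∧ ¬auth: {st1}.
States satisfying EX (locked ∧ ¬auth): {st0, st1}.

{st0, st1}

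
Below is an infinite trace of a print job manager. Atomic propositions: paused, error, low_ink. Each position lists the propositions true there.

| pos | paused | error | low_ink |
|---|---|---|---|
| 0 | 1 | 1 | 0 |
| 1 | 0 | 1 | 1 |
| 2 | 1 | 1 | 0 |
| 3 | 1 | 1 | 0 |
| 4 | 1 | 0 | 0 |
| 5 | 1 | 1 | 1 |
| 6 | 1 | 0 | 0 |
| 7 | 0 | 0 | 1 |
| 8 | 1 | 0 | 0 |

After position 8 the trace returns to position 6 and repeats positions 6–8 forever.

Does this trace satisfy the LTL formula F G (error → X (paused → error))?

Holds

G (error → X (paused → error)) holds at position 6, which is reachable from 0, so F G (error → X (paused → error)) holds.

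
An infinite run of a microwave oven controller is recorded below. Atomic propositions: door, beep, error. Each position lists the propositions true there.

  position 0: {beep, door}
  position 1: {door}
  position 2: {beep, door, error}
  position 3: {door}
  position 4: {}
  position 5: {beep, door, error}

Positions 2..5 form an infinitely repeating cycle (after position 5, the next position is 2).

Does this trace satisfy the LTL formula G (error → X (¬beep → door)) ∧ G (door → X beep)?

No

error → X (¬beep → door) holds at every position 0..5, and those are all positions ever visited, so G (error → X (¬beep → door)) holds.
Positions where error holds: 2, 5.
Check X (¬beep → door) at each: 2→ok, 5→ok.
door → X beep must hold at every position from 0 onward. It fails at position 0, so G (door → X beep) is false.
Positions where door holds: 0, 1, 2, 3, 5.
Check X beep at each: 0→fails, 1→ok, 2→fails, 3→fails, 5→ok.
At position 0: G (error → X (¬beep → door)) is true; G (door → X beep) is false; so G (error → X (¬beep → door)) ∧ G (door → X beep) is false.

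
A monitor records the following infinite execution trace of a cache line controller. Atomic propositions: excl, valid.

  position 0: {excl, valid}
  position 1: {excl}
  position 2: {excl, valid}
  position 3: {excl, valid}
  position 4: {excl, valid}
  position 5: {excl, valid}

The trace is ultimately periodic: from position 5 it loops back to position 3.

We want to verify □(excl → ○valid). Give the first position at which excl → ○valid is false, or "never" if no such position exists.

At position 0 the labels are {excl, valid} and the next position 1 has {excl}, so excl → ○valid is false there. This is the first violation.

0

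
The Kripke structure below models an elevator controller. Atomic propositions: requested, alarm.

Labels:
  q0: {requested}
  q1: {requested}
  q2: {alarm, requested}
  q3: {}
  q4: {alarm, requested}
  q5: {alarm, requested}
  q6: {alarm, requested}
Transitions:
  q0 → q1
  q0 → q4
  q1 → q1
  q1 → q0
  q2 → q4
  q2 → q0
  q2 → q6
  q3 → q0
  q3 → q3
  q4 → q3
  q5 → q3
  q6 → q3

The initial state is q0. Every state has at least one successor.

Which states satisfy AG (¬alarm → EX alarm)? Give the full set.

none

States satisfying ¬alarm → EX alarm: {q0, q2, q4, q5, q6}.
States satisfying AG (¬alarm → EX alarm): ∅.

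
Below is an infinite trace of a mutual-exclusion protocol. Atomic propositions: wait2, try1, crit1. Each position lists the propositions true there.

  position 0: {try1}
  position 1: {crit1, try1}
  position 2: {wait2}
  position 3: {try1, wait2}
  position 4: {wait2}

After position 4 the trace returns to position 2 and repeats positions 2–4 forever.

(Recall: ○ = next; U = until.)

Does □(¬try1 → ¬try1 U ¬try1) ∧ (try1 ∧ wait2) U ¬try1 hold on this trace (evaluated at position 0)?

No

¬try1 → ¬try1 U ¬try1 holds at every position 0..4, and those are all positions ever visited, so □(¬try1 → ¬try1 U ¬try1) holds.
Positions where ¬try1 holds: 2, 4.
Check ¬try1 U ¬try1 at each: 2→ok, 4→ok.
Walking from position 0: at position 0, ¬try1 has not yet held and try1 ∧ wait2 fails, so (try1 ∧ wait2) U ¬try1 is false.
At position 0: □(¬try1 → ¬try1 U ¬try1) is true; (try1 ∧ wait2) U ¬try1 is false; so □(¬try1 → ¬try1 U ¬try1) ∧ (try1 ∧ wait2) U ¬try1 is false.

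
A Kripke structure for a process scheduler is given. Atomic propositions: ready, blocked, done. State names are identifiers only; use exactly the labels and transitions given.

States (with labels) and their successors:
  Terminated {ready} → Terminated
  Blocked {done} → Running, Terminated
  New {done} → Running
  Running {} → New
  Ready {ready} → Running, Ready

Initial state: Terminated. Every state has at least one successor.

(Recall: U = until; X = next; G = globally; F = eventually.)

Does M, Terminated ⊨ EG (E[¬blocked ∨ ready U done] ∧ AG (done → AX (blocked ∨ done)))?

States satisfying EG (E[¬blocked ∨ ready U done] ∧ AG (done → AX (blocked ∨ done))): ∅.
No suitable path/successor from Terminated witnesses the formula.
Terminated ∉ Sat(EG (E[¬blocked ∨ ready U done] ∧ AG (done → AX (blocked ∨ done)))).

Violated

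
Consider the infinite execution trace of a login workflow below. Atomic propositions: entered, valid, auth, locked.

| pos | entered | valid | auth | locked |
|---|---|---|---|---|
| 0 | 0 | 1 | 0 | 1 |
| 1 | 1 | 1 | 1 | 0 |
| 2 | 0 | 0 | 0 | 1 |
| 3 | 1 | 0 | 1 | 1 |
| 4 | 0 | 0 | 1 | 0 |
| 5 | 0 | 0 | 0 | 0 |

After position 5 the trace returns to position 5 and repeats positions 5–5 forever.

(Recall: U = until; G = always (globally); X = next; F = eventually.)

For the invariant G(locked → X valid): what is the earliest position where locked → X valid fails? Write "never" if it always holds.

Check locked → X valid at each position in order: 0 ✓, 1 ✓.
At position 2 the labels are {locked} and the next position 3 has {auth, entered, locked}, so locked → X valid is false there. This is the first violation.

2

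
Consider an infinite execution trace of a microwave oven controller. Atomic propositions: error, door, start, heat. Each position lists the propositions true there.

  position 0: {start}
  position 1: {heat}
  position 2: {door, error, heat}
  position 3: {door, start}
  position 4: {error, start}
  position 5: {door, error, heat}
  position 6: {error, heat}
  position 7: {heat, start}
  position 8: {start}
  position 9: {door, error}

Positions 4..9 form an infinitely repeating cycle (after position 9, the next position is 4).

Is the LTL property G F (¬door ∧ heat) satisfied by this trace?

Satisfied

F (¬door ∧ heat) holds at every position 0..9, and those are all positions ever visited, so G F (¬door ∧ heat) holds.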